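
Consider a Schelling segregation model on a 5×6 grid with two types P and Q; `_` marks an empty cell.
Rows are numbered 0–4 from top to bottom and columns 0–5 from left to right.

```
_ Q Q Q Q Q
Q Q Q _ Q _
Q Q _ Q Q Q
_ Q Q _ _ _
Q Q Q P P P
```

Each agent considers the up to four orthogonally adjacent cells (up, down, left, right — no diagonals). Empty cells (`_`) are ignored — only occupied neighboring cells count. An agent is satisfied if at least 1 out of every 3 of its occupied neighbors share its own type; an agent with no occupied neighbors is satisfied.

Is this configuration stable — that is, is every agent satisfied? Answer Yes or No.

Yes

Row 0: (0,1)Q 2/2 satisfied · (0,2)Q 3/3 satisfied · (0,3)Q 2/2 satisfied · (0,4)Q 3/3 satisfied · (0,5)Q 1/1 satisfied
Row 1: (1,0)Q 2/2 satisfied · (1,1)Q 4/4 satisfied · (1,2)Q 2/2 satisfied · (1,4)Q 2/2 satisfied
Row 2: (2,0)Q 2/2 satisfied · (2,1)Q 3/3 satisfied · (2,3)Q 1/1 satisfied · (2,4)Q 3/3 satisfied · (2,5)Q 1/1 satisfied
Row 3: (3,1)Q 3/3 satisfied · (3,2)Q 2/2 satisfied
Row 4: (4,0)Q 1/1 satisfied · (4,1)Q 3/3 satisfied · (4,2)Q 2/3 satisfied · (4,3)P 1/2 satisfied · (4,4)P 2/2 satisfied · (4,5)P 1/1 satisfied
All meet the threshold, so the configuration is stable.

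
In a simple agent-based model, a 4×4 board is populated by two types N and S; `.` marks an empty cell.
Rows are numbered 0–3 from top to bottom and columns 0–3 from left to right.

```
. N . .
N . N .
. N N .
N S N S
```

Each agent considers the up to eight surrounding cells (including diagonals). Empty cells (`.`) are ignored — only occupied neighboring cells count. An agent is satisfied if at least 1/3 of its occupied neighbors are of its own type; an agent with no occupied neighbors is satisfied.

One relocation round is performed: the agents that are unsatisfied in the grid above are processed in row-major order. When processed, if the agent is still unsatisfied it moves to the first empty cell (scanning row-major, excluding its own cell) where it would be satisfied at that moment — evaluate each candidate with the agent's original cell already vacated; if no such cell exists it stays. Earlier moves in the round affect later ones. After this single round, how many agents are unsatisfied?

2

Initially unsatisfied (in order): (3,1), (3,3).
  (3,1): no empty cell satisfies it; stays.
  (3,3): no empty cell satisfies it; stays.
Resulting grid:
. N . .
N . N .
. N N .
N S N S
Unsatisfied now: (3,1), (3,3).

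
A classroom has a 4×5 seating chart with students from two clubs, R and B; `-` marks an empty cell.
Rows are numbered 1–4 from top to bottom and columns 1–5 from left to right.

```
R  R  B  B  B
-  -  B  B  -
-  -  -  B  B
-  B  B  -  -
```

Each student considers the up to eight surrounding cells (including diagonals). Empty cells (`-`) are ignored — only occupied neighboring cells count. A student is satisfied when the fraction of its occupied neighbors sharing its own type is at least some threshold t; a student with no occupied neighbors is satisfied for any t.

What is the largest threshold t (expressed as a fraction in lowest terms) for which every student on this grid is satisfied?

(1,1)R 1/1
(1,2)R 1/3
(1,3)B 3/4
(1,4)B 4/4
(1,5)B 2/2
(2,3)B 4/5
(2,4)B 6/6
(3,4)B 4/4
(3,5)B 2/2
(4,2)B 1/1
(4,3)B 2/2
The smallest same-type fraction is 1/3 at (1,2), which reduces to 1/3. Any threshold above that leaves this student unsatisfied.

1/3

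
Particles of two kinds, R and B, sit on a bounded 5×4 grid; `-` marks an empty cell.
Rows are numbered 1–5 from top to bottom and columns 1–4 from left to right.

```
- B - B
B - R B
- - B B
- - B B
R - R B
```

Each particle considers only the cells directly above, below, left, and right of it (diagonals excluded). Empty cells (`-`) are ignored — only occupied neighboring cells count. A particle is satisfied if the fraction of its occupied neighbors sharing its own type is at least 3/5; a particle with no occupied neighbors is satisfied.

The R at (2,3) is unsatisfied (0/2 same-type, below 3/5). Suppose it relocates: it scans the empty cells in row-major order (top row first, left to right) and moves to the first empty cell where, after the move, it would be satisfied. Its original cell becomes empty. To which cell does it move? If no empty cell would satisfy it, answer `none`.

(4,1)

Vacating (2,3). Empty cells in order:
  (1,1): 0/2 same-type → still unsatisfied.
  (1,3): 0/2 same-type → still unsatisfied.
  (2,2): 0/2 same-type → still unsatisfied.
  (3,1): 0/1 same-type → still unsatisfied.
  (3,2): 0/1 same-type → still unsatisfied.
  (4,1): 1/1 same-type → satisfied — stop here.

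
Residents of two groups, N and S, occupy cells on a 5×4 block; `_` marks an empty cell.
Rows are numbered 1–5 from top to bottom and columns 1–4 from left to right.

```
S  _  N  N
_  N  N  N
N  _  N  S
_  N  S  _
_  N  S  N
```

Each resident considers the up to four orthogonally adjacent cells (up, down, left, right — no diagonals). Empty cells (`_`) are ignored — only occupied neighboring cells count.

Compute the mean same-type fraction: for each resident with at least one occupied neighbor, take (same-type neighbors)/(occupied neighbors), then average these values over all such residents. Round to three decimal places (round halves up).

0.556

(1,1)S — no occupied neighbors
(1,3)N 2/2
(1,4)N 2/2
(2,2)N 1/1
(2,3)N 4/4
(2,4)N 2/3
(3,1)N — no occupied neighbors
(3,3)N 1/3
(3,4)S 0/2
(4,2)N 1/2
(4,3)S 1/3
(5,2)N 1/2
(5,3)S 1/3
(5,4)N 0/1
Sum over 12 residents: 2/2 + 2/2 + 1/1 + 4/4 + 2/3 + 1/3 + 0/2 + 1/2 + 1/3 + 1/2 + 1/3 + 0/1 = 20/3; mean = 20/3 ÷ 12 = 5/9 = 0.555555… → 0.556.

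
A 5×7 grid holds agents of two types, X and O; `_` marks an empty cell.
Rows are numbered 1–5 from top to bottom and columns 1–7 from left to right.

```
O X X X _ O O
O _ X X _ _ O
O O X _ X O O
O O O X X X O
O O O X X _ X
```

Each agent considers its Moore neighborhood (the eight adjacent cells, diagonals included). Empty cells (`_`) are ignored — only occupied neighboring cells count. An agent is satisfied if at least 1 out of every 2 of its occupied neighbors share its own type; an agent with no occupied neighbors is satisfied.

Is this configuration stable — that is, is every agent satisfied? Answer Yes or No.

Yes

Row 1: (1,1)O 1/2 ✓ · (1,2)X 2/4 ✓ · (1,3)X 4/4 ✓ · (1,4)X 3/3 ✓ · (1,6)O 2/2 ✓ · (1,7)O 2/2 ✓
Row 2: (2,1)O 3/4 ✓ · (2,3)X 5/6 ✓ · (2,4)X 5/5 ✓ · (2,7)O 4/4 ✓
Row 3: (3,1)O 4/4 ✓ · (3,2)O 5/7 ✓ · (3,3)X 3/6 ✓ · (3,5)X 4/5 ✓ · (3,6)O 3/6 ✓ · (3,7)O 3/4 ✓
Row 4: (4,1)O 5/5 ✓ · (4,2)O 7/8 ✓ · (4,3)O 4/7 ✓ · (4,4)X 5/7 ✓ · (4,5)X 5/6 ✓ · (4,6)X 4/7 ✓ · (4,7)O 2/4 ✓
Row 5: (5,1)O 3/3 ✓ · (5,2)O 5/5 ✓ · (5,3)O 3/5 ✓ · (5,4)X 3/5 ✓ · (5,5)X 4/4 ✓ · (5,7)X 1/2 ✓
All meet the threshold, so the configuration is stable.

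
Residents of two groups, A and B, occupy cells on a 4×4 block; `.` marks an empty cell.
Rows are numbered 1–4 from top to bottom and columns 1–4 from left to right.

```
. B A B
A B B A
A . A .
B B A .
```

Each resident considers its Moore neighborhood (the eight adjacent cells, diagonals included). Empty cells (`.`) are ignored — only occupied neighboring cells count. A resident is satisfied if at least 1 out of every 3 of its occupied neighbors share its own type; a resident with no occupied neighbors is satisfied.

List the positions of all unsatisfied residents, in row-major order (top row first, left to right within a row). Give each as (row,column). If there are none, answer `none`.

(1,2)B 2/4 satisfied
(1,3)A 1/5 not
(1,4)B 1/3 satisfied
(2,1)A 1/3 satisfied
(2,2)B 2/6 satisfied
(2,3)B 3/6 satisfied
(2,4)A 2/4 satisfied
(3,1)A 1/4 not
(3,3)A 2/5 satisfied
(4,1)B 1/2 satisfied
(4,2)B 1/4 not
(4,3)A 1/2 satisfied

(1,3), (3,1), (4,2)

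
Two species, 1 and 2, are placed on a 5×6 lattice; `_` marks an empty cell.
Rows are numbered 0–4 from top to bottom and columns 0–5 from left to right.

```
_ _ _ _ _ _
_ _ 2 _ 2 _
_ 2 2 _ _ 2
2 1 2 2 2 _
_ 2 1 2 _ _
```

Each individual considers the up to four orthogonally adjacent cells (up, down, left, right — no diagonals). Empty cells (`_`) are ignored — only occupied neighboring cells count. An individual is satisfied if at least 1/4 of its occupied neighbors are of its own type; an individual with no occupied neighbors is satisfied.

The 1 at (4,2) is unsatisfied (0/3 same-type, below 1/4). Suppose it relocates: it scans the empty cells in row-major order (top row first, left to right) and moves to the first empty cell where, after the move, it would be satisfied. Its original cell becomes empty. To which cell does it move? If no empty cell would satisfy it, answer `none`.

Vacating (4,2). Empty cells in order:
  (0,0): 0/0 same-type → satisfied — stop here.

(0,0)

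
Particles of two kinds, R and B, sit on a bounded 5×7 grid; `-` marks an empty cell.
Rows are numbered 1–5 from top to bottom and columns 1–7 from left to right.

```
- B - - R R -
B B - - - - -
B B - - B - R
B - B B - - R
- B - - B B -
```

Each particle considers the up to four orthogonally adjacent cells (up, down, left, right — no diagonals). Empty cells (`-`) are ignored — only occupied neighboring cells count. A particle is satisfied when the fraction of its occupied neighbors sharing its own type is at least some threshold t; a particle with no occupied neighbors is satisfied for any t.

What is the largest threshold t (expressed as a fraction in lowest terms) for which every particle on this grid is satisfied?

1/1

Row 1: (1,2)B 1/1 · (1,5)R 1/1 · (1,6)R 1/1
Row 2: (2,1)B 2/2 · (2,2)B 3/3
Row 3: (3,1)B 3/3 · (3,2)B 2/2 · (3,5)B — no occupied neighbors · (3,7)R 1/1
Row 4: (4,1)B 1/1 · (4,3)B 1/1 · (4,4)B 1/1 · (4,7)R 1/1
Row 5: (5,2)B — no occupied neighbors · (5,5)B 1/1 · (5,6)B 1/1
The smallest same-type fraction is 1/1 at (1,2), which reduces to 1/1. Any threshold above that leaves this particle unsatisfied.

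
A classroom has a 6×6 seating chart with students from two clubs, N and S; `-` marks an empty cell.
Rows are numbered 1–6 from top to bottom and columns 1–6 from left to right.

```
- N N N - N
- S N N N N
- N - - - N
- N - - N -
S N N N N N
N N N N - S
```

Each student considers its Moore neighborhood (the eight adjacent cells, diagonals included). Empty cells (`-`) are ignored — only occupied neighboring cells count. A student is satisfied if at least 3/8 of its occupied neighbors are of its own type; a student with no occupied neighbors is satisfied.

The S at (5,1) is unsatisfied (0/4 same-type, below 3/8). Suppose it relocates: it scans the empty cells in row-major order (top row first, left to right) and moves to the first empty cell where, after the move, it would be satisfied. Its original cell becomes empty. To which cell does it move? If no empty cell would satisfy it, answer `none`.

(1,1)

Vacating (5,1). Empty cells in order:
  (1,1): 1/2 same-type → satisfied — stop here.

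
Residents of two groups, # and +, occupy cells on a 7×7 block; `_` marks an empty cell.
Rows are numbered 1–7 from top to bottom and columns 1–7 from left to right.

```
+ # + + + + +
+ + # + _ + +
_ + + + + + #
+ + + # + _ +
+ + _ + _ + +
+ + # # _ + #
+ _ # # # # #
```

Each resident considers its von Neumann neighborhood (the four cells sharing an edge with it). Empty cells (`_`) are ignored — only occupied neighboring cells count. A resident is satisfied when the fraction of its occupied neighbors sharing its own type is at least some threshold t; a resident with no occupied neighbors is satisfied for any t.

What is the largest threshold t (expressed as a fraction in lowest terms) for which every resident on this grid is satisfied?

(1,1)+ 1/2
(1,2)# 0/3
(1,3)+ 1/3
(1,4)+ 3/3
(1,5)+ 2/2
(1,6)+ 3/3
(1,7)+ 2/2
(2,1)+ 2/2
(2,2)+ 2/4
(2,3)# 0/4
(2,4)+ 2/3
(2,6)+ 3/3
(2,7)+ 2/3
(3,2)+ 3/3
(3,3)+ 3/4
(3,4)+ 3/4
(3,5)+ 3/3
(3,6)+ 2/3
(3,7)# 0/3
(4,1)+ 2/2
(4,2)+ 4/4
(4,3)+ 2/3
(4,4)# 0/4
(4,5)+ 1/2
(4,7)+ 1/2
(5,1)+ 3/3
(5,2)+ 3/3
(5,4)+ 0/2
(5,6)+ 2/2
(5,7)+ 2/3
(6,1)+ 3/3
(6,2)+ 2/3
(6,3)# 2/3
(6,4)# 2/3
(6,6)+ 1/3
(6,7)# 1/3
(7,1)+ 1/1
(7,3)# 2/2
(7,4)# 3/3
(7,5)# 2/2
(7,6)# 2/3
(7,7)# 2/2
The smallest same-type fraction is 0/3 at (1,2), which reduces to 0/1. Any threshold above that leaves this resident unsatisfied.

0/1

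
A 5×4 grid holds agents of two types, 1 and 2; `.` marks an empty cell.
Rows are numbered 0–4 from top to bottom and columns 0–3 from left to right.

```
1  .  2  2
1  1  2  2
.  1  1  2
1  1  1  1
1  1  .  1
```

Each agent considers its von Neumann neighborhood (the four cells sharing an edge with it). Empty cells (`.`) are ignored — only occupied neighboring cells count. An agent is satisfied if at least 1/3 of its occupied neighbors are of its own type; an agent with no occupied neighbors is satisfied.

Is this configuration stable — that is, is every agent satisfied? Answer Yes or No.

(0,0)1 1/1 ok
(0,2)2 2/2 ok
(0,3)2 2/2 ok
(1,0)1 2/2 ok
(1,1)1 2/3 ok
(1,2)2 2/4 ok
(1,3)2 3/3 ok
(2,1)1 3/3 ok
(2,2)1 2/4 ok
(2,3)2 1/3 ok
(3,0)1 2/2 ok
(3,1)1 4/4 ok
(3,2)1 3/3 ok
(3,3)1 2/3 ok
(4,0)1 2/2 ok
(4,1)1 2/2 ok
(4,3)1 1/1 ok
All meet the threshold, so the configuration is stable.

Yes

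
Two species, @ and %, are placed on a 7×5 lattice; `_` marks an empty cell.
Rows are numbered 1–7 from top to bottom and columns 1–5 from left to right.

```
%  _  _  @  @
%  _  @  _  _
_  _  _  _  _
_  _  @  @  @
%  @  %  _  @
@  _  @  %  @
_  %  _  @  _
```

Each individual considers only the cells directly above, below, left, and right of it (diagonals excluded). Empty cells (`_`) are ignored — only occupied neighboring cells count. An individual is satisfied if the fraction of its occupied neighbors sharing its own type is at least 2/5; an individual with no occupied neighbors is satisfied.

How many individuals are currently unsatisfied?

7

Row 1: (1,1)% 1/1 ok · (1,4)@ 1/1 ok · (1,5)@ 1/1 ok
Row 2: (2,1)% 1/1 ok · (2,3)@ 0/0 ok
Row 4: (4,3)@ 1/2 ok · (4,4)@ 2/2 ok · (4,5)@ 2/2 ok
Row 5: (5,1)% 0/2 unhappy · (5,2)@ 0/2 unhappy · (5,3)% 0/3 unhappy · (5,5)@ 2/2 ok
Row 6: (6,1)@ 0/1 unhappy · (6,3)@ 0/2 unhappy · (6,4)% 0/3 unhappy · (6,5)@ 1/2 ok
Row 7: (7,2)% 0/0 ok · (7,4)@ 0/1 unhappy
Unsatisfied: (5,1), (5,2), (5,3), (6,1), (6,3), (6,4), (7,4) — 7 in total.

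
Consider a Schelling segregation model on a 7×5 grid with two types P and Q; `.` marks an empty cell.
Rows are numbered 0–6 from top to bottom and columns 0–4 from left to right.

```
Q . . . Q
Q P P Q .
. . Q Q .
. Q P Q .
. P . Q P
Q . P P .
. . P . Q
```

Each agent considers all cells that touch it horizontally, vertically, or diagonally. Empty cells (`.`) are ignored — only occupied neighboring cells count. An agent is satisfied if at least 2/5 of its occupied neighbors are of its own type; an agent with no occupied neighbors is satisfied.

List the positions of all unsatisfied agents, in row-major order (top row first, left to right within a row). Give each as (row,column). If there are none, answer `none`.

(1,1), (1,2), (3,1), (3,2), (4,3), (4,4), (5,0), (6,4)

Row 0: (0,0)Q 1/2 ✓ · (0,4)Q 1/1 ✓
Row 1: (1,0)Q 1/2 ✓ · (1,1)P 1/4 ✗ · (1,2)P 1/4 ✗ · (1,3)Q 3/4 ✓
Row 2: (2,2)Q 4/7 ✓ · (2,3)Q 3/5 ✓
Row 3: (3,1)Q 1/3 ✗ · (3,2)P 1/6 ✗ · (3,3)Q 3/5 ✓
Row 4: (4,1)P 2/4 ✓ · (4,3)Q 1/5 ✗ · (4,4)P 1/3 ✗
Row 5: (5,0)Q 0/1 ✗ · (5,2)P 3/4 ✓ · (5,3)P 3/5 ✓
Row 6: (6,2)P 2/2 ✓ · (6,4)Q 0/1 ✗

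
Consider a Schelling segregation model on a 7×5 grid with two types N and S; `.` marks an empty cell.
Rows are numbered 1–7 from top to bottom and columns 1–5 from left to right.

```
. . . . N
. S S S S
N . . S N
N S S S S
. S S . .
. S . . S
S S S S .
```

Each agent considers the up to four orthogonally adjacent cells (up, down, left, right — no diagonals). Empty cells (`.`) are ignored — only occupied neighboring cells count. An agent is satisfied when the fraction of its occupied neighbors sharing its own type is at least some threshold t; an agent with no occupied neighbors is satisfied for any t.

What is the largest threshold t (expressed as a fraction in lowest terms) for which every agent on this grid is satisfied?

Row 1: (1,5)N 0/1
Row 2: (2,2)S 1/1 · (2,3)S 2/2 · (2,4)S 3/3 · (2,5)S 1/3
Row 3: (3,1)N 1/1 · (3,4)S 2/3 · (3,5)N 0/3
Row 4: (4,1)N 1/2 · (4,2)S 2/3 · (4,3)S 3/3 · (4,4)S 3/3 · (4,5)S 1/2
Row 5: (5,2)S 3/3 · (5,3)S 2/2
Row 6: (6,2)S 2/2 · (6,5)S — no occupied neighbors
Row 7: (7,1)S 1/1 · (7,2)S 3/3 · (7,3)S 2/2 · (7,4)S 1/1
The smallest same-type fraction is 0/1 at (1,5), which reduces to 0/1. Any threshold above that leaves this agent unsatisfied.

0/1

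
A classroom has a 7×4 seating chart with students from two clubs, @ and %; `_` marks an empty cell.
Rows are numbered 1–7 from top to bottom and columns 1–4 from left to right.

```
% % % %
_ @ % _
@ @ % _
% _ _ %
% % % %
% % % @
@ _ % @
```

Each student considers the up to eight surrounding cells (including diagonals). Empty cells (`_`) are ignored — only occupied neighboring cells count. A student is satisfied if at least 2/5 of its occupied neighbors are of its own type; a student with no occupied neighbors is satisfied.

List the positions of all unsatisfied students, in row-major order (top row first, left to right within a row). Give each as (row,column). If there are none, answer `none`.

(1,1)% 1/2 satisfied
(1,2)% 3/4 satisfied
(1,3)% 3/4 satisfied
(1,4)% 2/2 satisfied
(2,2)@ 2/7 not
(2,3)% 4/6 satisfied
(3,1)@ 2/3 satisfied
(3,2)@ 2/5 satisfied
(3,3)% 2/4 satisfied
(4,1)% 2/4 satisfied
(4,4)% 3/3 satisfied
(5,1)% 4/4 satisfied
(5,2)% 6/6 satisfied
(5,3)% 5/6 satisfied
(5,4)% 3/4 satisfied
(6,1)% 3/4 satisfied
(6,2)% 6/7 satisfied
(6,3)% 5/7 satisfied
(6,4)@ 1/5 not
(7,1)@ 0/2 not
(7,3)% 2/4 satisfied
(7,4)@ 1/3 not

(2,2), (6,4), (7,1), (7,4)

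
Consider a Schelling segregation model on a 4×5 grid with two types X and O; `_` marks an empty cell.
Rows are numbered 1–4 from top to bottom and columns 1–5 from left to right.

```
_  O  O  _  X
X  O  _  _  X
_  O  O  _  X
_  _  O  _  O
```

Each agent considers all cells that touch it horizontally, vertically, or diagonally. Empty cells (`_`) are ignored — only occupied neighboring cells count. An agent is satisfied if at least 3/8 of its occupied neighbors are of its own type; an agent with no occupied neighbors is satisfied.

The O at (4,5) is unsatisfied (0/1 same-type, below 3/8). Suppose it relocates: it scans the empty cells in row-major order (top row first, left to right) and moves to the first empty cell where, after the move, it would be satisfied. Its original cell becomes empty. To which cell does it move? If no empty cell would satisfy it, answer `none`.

(1,1)

Vacating (4,5). Empty cells in order:
  (1,1): 2/3 same-type → satisfied — stop here.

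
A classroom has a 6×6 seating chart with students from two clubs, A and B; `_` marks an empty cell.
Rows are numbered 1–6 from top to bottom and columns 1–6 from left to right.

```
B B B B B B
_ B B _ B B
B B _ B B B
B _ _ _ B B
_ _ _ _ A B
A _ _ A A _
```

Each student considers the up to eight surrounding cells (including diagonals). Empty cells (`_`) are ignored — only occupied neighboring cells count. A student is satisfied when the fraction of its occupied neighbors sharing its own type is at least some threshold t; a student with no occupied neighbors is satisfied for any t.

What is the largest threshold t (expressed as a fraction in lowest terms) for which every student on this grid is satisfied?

2/5

Row 1: (1,1)B 2/2 · (1,2)B 4/4 · (1,3)B 4/4 · (1,4)B 4/4 · (1,5)B 4/4 · (1,6)B 3/3
Row 2: (2,2)B 6/6 · (2,3)B 6/6 · (2,5)B 7/7 · (2,6)B 5/5
Row 3: (3,1)B 3/3 · (3,2)B 4/4 · (3,4)B 4/4 · (3,5)B 6/6 · (3,6)B 5/5
Row 4: (4,1)B 2/2 · (4,5)B 5/6 · (4,6)B 4/5
Row 5: (5,5)A 2/5 · (5,6)B 2/4
Row 6: (6,1)A — no occupied neighbors · (6,4)A 2/2 · (6,5)A 2/3
The smallest same-type fraction is 2/5 at (5,5), which reduces to 2/5. Any threshold above that leaves this student unsatisfied.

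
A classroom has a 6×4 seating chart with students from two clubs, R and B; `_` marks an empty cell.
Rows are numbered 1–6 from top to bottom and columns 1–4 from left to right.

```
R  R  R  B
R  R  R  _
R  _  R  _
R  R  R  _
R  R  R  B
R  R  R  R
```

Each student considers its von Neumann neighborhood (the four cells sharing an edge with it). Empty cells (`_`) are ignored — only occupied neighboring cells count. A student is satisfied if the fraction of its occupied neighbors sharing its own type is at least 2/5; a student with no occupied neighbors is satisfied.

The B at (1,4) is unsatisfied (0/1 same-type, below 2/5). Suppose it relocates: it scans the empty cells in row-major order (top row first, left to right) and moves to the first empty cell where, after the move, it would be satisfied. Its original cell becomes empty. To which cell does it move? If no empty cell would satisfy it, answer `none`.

Vacating (1,4). Empty cells in order:
  (2,4): 0/1 same-type → still unsatisfied.
  (3,2): 0/4 same-type → still unsatisfied.
  (3,4): 0/1 same-type → still unsatisfied.
  (4,4): 1/2 same-type → satisfied — stop here.

(4,4)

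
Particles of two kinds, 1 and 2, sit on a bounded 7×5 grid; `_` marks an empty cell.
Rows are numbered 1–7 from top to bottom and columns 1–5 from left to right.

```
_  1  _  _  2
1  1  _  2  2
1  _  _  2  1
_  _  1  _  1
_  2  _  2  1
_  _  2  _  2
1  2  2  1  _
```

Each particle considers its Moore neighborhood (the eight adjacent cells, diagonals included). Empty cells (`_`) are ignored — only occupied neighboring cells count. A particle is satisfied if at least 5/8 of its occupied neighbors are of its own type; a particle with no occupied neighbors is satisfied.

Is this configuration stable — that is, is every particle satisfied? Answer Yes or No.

No

(1,2)1 2/2 ✓
(1,5)2 2/2 ✓
(2,1)1 3/3 ✓
(2,2)1 3/3 ✓
(2,4)2 3/4 ✓
(2,5)2 3/4 ✓
(3,1)1 2/2 ✓
(3,4)2 2/5 ✗
(3,5)1 1/4 ✗
(4,3)1 0/3 ✗
(4,5)1 2/4 ✗
(5,2)2 1/2 ✗
(5,4)2 2/5 ✗
(5,5)1 1/3 ✗
(6,3)2 4/5 ✓
(6,5)2 1/3 ✗
(7,1)1 0/1 ✗
(7,2)2 2/3 ✓
(7,3)2 2/3 ✓
(7,4)1 0/3 ✗
For instance (3,4) has only 2/5 same-type neighbors, below 5/8.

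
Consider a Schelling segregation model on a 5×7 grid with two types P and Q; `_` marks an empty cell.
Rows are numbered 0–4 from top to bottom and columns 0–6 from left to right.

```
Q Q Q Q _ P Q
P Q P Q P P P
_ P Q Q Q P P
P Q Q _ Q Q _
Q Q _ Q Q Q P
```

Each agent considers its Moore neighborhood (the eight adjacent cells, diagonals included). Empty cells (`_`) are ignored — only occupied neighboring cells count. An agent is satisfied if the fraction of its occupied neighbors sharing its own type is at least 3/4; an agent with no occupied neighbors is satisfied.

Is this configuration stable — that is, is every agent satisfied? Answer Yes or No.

No

(0,0)Q 2/3 ✗
(0,1)Q 3/5 ✗
(0,2)Q 4/5 ✓
(0,3)Q 2/4 ✗
(0,5)P 3/4 ✓
(0,6)Q 0/3 ✗
(1,0)P 1/4 ✗
(1,1)Q 4/7 ✗
(1,2)P 1/8 ✗
(1,3)Q 5/7 ✗
(1,4)P 3/7 ✗
(1,5)P 5/7 ✗
(1,6)P 4/5 ✓
(2,1)P 3/7 ✗
(2,2)Q 5/7 ✗
(2,3)Q 5/7 ✗
(2,4)Q 4/7 ✗
(2,5)P 4/7 ✗
(2,6)P 3/4 ✓
(3,0)P 1/4 ✗
(3,1)Q 4/6 ✗
(3,2)Q 5/6 ✓
(3,4)Q 6/7 ✓
(3,5)Q 4/7 ✗
(4,0)Q 2/3 ✗
(4,1)Q 3/4 ✓
(4,3)Q 3/3 ✓
(4,4)Q 4/4 ✓
(4,5)Q 3/4 ✓
(4,6)P 0/2 ✗
For instance (0,0) has only 2/3 same-type neighbors, below 3/4.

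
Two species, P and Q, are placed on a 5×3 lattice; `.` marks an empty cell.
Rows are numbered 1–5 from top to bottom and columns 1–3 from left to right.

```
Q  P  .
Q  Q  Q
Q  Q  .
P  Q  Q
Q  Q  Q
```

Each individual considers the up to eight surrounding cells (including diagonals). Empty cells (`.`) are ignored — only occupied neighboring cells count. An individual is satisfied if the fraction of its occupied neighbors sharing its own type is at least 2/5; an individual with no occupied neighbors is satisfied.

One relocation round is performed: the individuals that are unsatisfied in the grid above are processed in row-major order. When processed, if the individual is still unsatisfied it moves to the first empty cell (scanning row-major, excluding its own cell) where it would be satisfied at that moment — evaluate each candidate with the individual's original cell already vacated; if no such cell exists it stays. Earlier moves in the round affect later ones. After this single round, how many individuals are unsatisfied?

Initially unsatisfied (in order): (1,2), (4,1).
  (1,2): no empty cell satisfies it; stays.
  (4,1): no empty cell satisfies it; stays.
Resulting grid:
Q P .
Q Q Q
Q Q .
P Q Q
Q Q Q
Unsatisfied now: (1,2), (4,1).

2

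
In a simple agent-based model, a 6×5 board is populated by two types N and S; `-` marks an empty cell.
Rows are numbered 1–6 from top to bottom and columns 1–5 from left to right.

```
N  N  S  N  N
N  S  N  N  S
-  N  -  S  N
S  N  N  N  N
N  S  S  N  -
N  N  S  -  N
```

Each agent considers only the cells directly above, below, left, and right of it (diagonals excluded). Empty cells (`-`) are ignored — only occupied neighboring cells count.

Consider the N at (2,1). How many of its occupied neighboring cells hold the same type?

1

Occupied neighbors of (2,1): (1,1)=N, (2,2)=S.
Same type (N): 1 of 2.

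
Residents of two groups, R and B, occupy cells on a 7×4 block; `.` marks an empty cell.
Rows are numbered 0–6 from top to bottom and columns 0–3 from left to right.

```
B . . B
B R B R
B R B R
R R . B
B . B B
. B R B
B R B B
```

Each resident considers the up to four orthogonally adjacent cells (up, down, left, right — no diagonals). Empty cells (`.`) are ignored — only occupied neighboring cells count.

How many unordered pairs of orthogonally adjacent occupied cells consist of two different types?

17

Scan each occupied cell's neighbors to the right and below so each pair is counted once.
Row 0: B(0,0)–B(1,0)= B(0,3)–R(1,3)≠  → 1/2 unlike.
Row 1: B(1,0)–R(1,1)≠ B(1,0)–B(2,0)= R(1,1)–B(1,2)≠ R(1,1)–R(2,1)= B(1,2)–R(1,3)≠ B(1,2)–B(2,2)= R(1,3)–R(2,3)=  → 3/7 unlike.
Row 2: B(2,0)–R(2,1)≠ B(2,0)–R(3,0)≠ R(2,1)–B(2,2)≠ R(2,1)–R(3,1)= B(2,2)–R(2,3)≠ R(2,3)–B(3,3)≠  → 5/6 unlike.
Row 3: R(3,0)–R(3,1)= R(3,0)–B(4,0)≠ B(3,3)–B(4,3)=  → 1/3 unlike.
Row 4: B(4,2)–B(4,3)= B(4,2)–R(5,2)≠ B(4,3)–B(5,3)=  → 1/3 unlike.
Row 5: B(5,1)–R(5,2)≠ B(5,1)–R(6,1)≠ R(5,2)–B(5,3)≠ R(5,2)–B(6,2)≠ B(5,3)–B(6,3)=  → 4/5 unlike.
Row 6: B(6,0)–R(6,1)≠ R(6,1)–B(6,2)≠ B(6,2)–B(6,3)=  → 2/3 unlike.
Total adjacent occupied pairs: 29; unlike-type pairs: 17.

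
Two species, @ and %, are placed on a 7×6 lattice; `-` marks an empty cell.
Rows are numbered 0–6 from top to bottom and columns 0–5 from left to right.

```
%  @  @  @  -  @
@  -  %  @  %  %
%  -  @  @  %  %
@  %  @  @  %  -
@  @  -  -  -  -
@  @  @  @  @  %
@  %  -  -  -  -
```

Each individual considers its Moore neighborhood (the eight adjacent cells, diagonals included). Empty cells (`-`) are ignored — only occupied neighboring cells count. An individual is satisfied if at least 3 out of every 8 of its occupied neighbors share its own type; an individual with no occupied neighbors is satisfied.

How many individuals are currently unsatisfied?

Row 0: (0,0)% 0/2 unhappy · (0,1)@ 2/4 ok · (0,2)@ 3/4 ok · (0,3)@ 2/4 ok · (0,5)@ 0/2 unhappy
Row 1: (1,0)@ 1/3 unhappy · (1,2)% 0/6 unhappy · (1,3)@ 4/7 ok · (1,4)% 3/7 ok · (1,5)% 3/4 ok
Row 2: (2,0)% 1/3 unhappy · (2,2)@ 4/6 ok · (2,3)@ 4/8 ok · (2,4)% 4/7 ok · (2,5)% 4/4 ok
Row 3: (3,0)@ 2/4 ok · (3,1)% 1/6 unhappy · (3,2)@ 4/5 ok · (3,3)@ 3/5 ok · (3,4)% 2/4 ok
Row 4: (4,0)@ 4/5 ok · (4,1)@ 6/7 ok
Row 5: (5,0)@ 4/5 ok · (5,1)@ 5/6 ok · (5,2)@ 3/4 ok · (5,3)@ 2/2 ok · (5,4)@ 1/2 ok · (5,5)% 0/1 unhappy
Row 6: (6,0)@ 2/3 ok · (6,1)% 0/4 unhappy
Unsatisfied: (0,0), (0,5), (1,0), (1,2), (2,0), (3,1), (5,5), (6,1) — 8 in total.

8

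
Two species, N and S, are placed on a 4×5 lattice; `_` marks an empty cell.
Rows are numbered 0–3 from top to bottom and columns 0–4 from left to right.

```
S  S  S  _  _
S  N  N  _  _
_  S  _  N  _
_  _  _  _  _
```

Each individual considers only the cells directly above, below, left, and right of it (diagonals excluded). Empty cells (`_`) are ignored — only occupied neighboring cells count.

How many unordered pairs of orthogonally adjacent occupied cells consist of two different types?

Scan each occupied cell's neighbors to the right and below so each pair is counted once.
From row 0: 2 unlike of 5 pairs (running 2/5).
From row 1: 2 unlike of 3 pairs (running 4/8).
Total adjacent occupied pairs: 8; unlike-type pairs: 4.

4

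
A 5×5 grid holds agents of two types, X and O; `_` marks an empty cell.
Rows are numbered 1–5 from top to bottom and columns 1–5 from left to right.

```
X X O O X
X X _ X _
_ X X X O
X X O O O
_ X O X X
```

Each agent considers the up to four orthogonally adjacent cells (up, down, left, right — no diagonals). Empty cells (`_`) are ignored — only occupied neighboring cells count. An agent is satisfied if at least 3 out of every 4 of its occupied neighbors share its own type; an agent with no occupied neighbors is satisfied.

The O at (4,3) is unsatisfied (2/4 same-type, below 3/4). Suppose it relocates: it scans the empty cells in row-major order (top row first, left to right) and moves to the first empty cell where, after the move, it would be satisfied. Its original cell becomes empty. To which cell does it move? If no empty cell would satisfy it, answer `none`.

none

Vacating (4,3). Empty cells in order:
  (2,3): 1/4 same-type → still unsatisfied.
  (2,5): 1/3 same-type → still unsatisfied.
  (3,1): 0/3 same-type → still unsatisfied.
  (5,1): 0/2 same-type → still unsatisfied.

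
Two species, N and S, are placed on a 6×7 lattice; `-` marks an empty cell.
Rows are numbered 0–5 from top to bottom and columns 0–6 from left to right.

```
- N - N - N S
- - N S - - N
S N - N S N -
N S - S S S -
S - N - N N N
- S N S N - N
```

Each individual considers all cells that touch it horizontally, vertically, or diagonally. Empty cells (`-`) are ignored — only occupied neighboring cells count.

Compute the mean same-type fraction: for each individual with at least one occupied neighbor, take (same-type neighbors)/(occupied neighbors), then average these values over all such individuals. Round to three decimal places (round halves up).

Row 0: (0,1)N 1/1 · (0,3)N 1/2 · (0,5)N 1/2 · (0,6)S 0/2
Row 1: (1,2)N 4/5 · (1,3)S 1/4 · (1,6)N 2/3
Row 2: (2,0)S 1/3 · (2,1)N 2/4 · (2,3)N 1/5 · (2,4)S 4/6 · (2,5)N 1/4
Row 3: (3,0)N 1/4 · (3,1)S 2/5 · (3,3)S 2/5 · (3,4)S 3/7 · (3,5)S 2/6
Row 4: (4,0)S 2/3 · (4,2)N 1/5 · (4,4)N 2/6 · (4,5)N 4/6 · (4,6)N 2/3
Row 5: (5,1)S 1/3 · (5,2)N 1/3 · (5,3)S 0/4 · (5,4)N 2/3 · (5,6)N 2/2
Sum over 27 individuals: 1/1 + 1/2 + 1/2 + 0/2 + 4/5 + 1/4 + 2/3 + 1/3 + 2/4 + 1/5 + 4/6 + 1/4 + 1/4 + 2/5 + 2/5 + 3/7 + 2/6 + 2/3 + 1/5 + 2/6 + 4/6 + 2/3 + 1/3 + 1/3 + 0/4 + 2/3 + 2/2 = 1037/84; mean = 1037/84 ÷ 27 = 1037/2268 = 0.457231… → 0.457.

0.457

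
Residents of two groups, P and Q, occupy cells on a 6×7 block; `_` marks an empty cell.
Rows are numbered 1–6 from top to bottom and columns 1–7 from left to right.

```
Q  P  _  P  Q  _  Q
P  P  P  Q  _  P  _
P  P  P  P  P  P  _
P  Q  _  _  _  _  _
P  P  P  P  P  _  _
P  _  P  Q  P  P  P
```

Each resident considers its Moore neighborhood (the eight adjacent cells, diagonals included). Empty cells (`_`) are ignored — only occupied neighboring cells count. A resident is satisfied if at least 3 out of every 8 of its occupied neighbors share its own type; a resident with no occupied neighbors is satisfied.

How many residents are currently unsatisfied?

7

(1,1)Q 0/3 unhappy
(1,2)P 3/4 ok
(1,4)P 1/3 unhappy
(1,5)Q 1/3 unhappy
(1,7)Q 0/1 unhappy
(2,1)P 4/5 ok
(2,2)P 6/7 ok
(2,3)P 6/7 ok
(2,4)Q 1/6 unhappy
(2,6)P 2/4 ok
(3,1)P 4/5 ok
(3,2)P 6/7 ok
(3,3)P 4/6 ok
(3,4)P 3/4 ok
(3,5)P 3/4 ok
(3,6)P 2/2 ok
(4,1)P 4/5 ok
(4,2)Q 0/7 unhappy
(5,1)P 3/4 ok
(5,2)P 5/6 ok
(5,3)P 3/5 ok
(5,4)P 4/5 ok
(5,5)P 3/4 ok
(6,1)P 2/2 ok
(6,3)P 3/4 ok
(6,4)Q 0/5 unhappy
(6,5)P 3/4 ok
(6,6)P 3/3 ok
(6,7)P 1/1 ok
Unsatisfied: (1,1), (1,4), (1,5), (1,7), (2,4), (4,2), (6,4) — 7 in total.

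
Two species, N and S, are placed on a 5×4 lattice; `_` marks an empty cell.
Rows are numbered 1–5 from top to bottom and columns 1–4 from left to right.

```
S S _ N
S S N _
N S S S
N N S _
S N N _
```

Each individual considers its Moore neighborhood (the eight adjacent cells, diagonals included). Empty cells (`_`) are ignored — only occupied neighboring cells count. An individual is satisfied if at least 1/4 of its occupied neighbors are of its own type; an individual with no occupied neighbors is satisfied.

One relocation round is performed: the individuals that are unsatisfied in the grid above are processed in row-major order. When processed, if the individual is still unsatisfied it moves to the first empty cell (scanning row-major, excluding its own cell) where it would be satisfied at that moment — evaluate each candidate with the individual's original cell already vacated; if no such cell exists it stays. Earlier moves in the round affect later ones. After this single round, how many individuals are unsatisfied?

Initially unsatisfied (in order): (2,3), (5,1).
  (2,3) → (1,3).
  (5,1) → (2,3).
Resulting grid:
S S N N
S S S _
N S S S
N N S _
_ N N _
All satisfied now.

0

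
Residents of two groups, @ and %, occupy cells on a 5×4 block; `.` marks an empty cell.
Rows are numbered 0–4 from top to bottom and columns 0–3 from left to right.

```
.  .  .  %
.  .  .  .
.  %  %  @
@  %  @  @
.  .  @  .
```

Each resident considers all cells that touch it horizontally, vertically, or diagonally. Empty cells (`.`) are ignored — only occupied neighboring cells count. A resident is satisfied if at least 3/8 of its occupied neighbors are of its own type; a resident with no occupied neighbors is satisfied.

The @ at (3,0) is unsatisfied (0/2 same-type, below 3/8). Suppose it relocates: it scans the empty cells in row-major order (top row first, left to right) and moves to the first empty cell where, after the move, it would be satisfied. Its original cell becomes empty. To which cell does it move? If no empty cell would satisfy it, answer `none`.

(0,0)

Vacating (3,0). Empty cells in order:
  (0,0): 0/0 same-type → satisfied — stop here.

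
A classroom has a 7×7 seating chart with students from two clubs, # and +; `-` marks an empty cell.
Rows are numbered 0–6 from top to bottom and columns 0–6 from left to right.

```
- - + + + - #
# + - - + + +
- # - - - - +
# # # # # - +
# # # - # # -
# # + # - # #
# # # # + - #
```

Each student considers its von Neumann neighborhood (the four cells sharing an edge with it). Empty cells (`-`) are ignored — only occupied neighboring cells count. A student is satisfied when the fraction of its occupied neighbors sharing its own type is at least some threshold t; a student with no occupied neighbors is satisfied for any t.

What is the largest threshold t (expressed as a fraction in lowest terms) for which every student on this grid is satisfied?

(0,2)+ 1/1
(0,3)+ 2/2
(0,4)+ 2/2
(0,6)# 0/1
(1,0)# 0/1
(1,1)+ 0/2
(1,4)+ 2/2
(1,5)+ 2/2
(1,6)+ 2/3
(2,1)# 1/2
(2,6)+ 2/2
(3,0)# 2/2
(3,1)# 4/4
(3,2)# 3/3
(3,3)# 2/2
(3,4)# 2/2
(3,6)+ 1/1
(4,0)# 3/3
(4,1)# 4/4
(4,2)# 2/3
(4,4)# 2/2
(4,5)# 2/2
(5,0)# 3/3
(5,1)# 3/4
(5,2)+ 0/4
(5,3)# 1/2
(5,5)# 2/2
(5,6)# 2/2
(6,0)# 2/2
(6,1)# 3/3
(6,2)# 2/3
(6,3)# 2/3
(6,4)+ 0/1
(6,6)# 1/1
The smallest same-type fraction is 0/1 at (0,6), which reduces to 0/1. Any threshold above that leaves this student unsatisfied.

0/1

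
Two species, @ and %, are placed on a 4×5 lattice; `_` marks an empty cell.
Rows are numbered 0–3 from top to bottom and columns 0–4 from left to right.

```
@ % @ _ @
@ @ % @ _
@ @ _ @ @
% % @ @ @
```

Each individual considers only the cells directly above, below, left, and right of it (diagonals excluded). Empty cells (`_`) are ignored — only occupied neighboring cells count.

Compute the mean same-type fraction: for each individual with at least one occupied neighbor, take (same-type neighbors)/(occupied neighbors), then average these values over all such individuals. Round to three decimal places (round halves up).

0.573

(0,0)@ 1/2
(0,1)% 0/3
(0,2)@ 0/2
(0,4)@ — no occupied neighbors
(1,0)@ 3/3
(1,1)@ 2/4
(1,2)% 0/3
(1,3)@ 1/2
(2,0)@ 2/3
(2,1)@ 2/3
(2,3)@ 3/3
(2,4)@ 2/2
(3,0)% 1/2
(3,1)% 1/3
(3,2)@ 1/2
(3,3)@ 3/3
(3,4)@ 2/2
Sum over 16 individuals: 1/2 + 0/3 + 0/2 + 3/3 + 2/4 + 0/3 + 1/2 + 2/3 + 2/3 + 3/3 + 2/2 + 1/2 + 1/3 + 1/2 + 3/3 + 2/2 = 55/6; mean = 55/6 ÷ 16 = 55/96 = 0.572916… → 0.573.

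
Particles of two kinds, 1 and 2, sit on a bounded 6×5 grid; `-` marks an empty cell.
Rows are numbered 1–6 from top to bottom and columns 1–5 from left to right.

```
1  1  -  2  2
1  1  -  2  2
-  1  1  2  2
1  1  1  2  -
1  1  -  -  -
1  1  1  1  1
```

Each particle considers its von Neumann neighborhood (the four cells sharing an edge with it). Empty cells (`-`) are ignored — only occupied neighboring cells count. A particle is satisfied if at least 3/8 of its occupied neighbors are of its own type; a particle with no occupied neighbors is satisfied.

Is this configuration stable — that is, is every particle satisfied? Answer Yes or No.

(1,1)1 2/2 satisfied
(1,2)1 2/2 satisfied
(1,4)2 2/2 satisfied
(1,5)2 2/2 satisfied
(2,1)1 2/2 satisfied
(2,2)1 3/3 satisfied
(2,4)2 3/3 satisfied
(2,5)2 3/3 satisfied
(3,2)1 3/3 satisfied
(3,3)1 2/3 satisfied
(3,4)2 3/4 satisfied
(3,5)2 2/2 satisfied
(4,1)1 2/2 satisfied
(4,2)1 4/4 satisfied
(4,3)1 2/3 satisfied
(4,4)2 1/2 satisfied
(5,1)1 3/3 satisfied
(5,2)1 3/3 satisfied
(6,1)1 2/2 satisfied
(6,2)1 3/3 satisfied
(6,3)1 2/2 satisfied
(6,4)1 2/2 satisfied
(6,5)1 1/1 satisfied
All meet the threshold, so the configuration is stable.

Yes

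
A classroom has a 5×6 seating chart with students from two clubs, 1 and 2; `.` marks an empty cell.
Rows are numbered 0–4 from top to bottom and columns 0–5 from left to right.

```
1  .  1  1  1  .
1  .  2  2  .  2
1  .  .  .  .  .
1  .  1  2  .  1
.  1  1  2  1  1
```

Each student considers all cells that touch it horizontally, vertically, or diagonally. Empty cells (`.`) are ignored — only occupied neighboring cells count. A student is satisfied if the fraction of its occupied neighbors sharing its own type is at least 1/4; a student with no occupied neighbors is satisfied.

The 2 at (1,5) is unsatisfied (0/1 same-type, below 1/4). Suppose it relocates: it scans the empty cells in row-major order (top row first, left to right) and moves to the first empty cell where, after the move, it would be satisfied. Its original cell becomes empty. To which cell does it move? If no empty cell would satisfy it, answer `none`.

(0,1)

Vacating (1,5). Empty cells in order:
  (0,1): 1/4 same-type → satisfied — stop here.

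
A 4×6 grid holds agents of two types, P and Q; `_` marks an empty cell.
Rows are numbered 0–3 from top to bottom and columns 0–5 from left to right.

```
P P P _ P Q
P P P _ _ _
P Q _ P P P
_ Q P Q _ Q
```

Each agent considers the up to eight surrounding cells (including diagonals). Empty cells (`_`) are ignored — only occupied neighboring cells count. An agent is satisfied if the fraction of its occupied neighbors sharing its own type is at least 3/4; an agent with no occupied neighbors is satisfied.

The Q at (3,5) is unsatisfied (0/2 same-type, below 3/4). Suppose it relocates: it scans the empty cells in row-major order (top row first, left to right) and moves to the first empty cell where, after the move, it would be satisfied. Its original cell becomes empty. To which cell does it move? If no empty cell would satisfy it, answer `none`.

none

Vacating (3,5). Empty cells in order:
  (0,3): 0/3 same-type → still unsatisfied.
  (1,3): 0/5 same-type → still unsatisfied.
  (1,4): 1/5 same-type → still unsatisfied.
  (1,5): 1/4 same-type → still unsatisfied.
  (2,2): 3/7 same-type → still unsatisfied.
  (3,0): 2/3 same-type → still unsatisfied.
  (3,4): 1/4 same-type → still unsatisfied.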